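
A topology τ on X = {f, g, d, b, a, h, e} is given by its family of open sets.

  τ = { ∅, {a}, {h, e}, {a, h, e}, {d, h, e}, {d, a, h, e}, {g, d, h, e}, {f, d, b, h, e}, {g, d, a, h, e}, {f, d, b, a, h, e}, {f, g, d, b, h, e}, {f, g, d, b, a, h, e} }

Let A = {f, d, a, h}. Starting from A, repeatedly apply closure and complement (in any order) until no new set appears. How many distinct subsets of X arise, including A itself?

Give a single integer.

6

complement {g, b, e}; its interior ∅; cl(A) = X∖∅ = {f, g, d, b, a, h, e}
With k = closure, c = complement:
  1. A     = {f, d, a, h}
  2. kA    = {f, g, d, b, a, h, e}
  3. cA    = {g, b, e}
  4. ckA   = ∅
  5. kcA   = {f, g, d, b, h, e}
  6. ckcA  = {a}
k, c of each give nothing new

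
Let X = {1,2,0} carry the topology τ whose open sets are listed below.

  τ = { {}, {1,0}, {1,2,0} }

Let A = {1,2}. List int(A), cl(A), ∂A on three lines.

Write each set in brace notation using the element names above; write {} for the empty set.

int(A) = {}
cl(A)  = {1,2,0}
∂A     = {1,2,0}

open subsets of A: {}; so int(A) = {}
closure: X∖int(X∖A) = X∖{} = {1,2,0}
∂A = {1,2,0} minus {} = {1,2,0}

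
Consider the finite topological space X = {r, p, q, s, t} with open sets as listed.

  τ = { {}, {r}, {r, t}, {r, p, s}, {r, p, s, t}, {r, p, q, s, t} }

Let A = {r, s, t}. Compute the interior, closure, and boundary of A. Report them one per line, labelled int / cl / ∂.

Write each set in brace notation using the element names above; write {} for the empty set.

int(A) = {r, t}
cl(A)  = {r, p, q, s, t}
∂A     = {p, q, s}

opens ⊆ A: {}, {r}, {r, t}; union → int = {r, t}
complement {p, q}; its interior {}; cl(A) = X∖{} = {r, p, q, s, t}
boundary = {r, p, q, s, t} ∖ {r, t} = {p, q, s}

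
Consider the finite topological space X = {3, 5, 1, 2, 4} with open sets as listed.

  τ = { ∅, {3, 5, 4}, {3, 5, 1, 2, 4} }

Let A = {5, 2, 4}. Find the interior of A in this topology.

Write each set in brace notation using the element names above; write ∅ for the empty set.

opens ⊆ A: ∅; union → int = ∅

∅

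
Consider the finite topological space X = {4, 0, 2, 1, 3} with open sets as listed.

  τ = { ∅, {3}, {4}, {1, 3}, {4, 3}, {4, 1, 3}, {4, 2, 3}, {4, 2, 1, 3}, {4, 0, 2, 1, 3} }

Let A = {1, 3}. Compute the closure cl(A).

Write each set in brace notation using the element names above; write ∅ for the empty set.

{0, 2, 1, 3}

complement {4, 0, 2}; its interior {4}; cl(A) = X∖{4} = {0, 2, 1, 3}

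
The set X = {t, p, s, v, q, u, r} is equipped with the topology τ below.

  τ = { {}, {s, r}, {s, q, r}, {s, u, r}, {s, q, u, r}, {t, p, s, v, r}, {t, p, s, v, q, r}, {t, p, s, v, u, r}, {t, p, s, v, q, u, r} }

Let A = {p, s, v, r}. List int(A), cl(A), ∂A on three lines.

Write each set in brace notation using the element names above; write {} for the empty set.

int(A) = {s, r}
cl(A)  = {t, p, s, v, q, u, r}
∂A     = {t, p, v, q, u}

opens ⊆ A: {}, {s, r}; union → int = {s, r}
complement {t, q, u}; its interior {}; cl(A) = X∖{} = {t, p, s, v, q, u, r}
boundary = {t, p, s, v, q, u, r} ∖ {s, r} = {t, p, v, q, u}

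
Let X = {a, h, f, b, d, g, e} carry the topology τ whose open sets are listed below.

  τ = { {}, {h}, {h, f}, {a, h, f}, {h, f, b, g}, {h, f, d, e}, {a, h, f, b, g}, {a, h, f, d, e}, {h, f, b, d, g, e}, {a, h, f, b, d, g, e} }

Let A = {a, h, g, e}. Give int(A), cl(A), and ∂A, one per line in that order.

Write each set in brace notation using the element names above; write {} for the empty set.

opens ⊆ A: {}, {h}; union → int = {h}
complement {f, b, d}; its interior {}; cl(A) = X∖{} = {a, h, f, b, d, g, e}
boundary = {a, h, f, b, d, g, e} ∖ {h} = {a, f, b, d, g, e}

int(A) = {h}
cl(A)  = {a, h, f, b, d, g, e}
∂A     = {a, f, b, d, g, e}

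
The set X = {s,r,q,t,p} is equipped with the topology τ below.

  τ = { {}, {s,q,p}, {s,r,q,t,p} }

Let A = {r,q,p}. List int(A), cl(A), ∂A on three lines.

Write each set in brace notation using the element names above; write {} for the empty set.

U open, U⊆A: {}. int(A) = ⋃ = {}
X∖A={s,t}, int(X∖A)={}, hence cl(A)={s,r,q,t,p}
∂A: remove int from cl → {s,r,q,t,p}

int(A) = {}
cl(A)  = {s,r,q,t,p}
∂A     = {s,r,q,t,p}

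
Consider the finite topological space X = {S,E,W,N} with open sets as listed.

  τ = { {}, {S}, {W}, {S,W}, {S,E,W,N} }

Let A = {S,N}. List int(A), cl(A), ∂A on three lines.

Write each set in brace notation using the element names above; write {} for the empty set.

interior: largest open inside A is {S} (from {}, {S})
cl via duality: int({E,W}) = {W}, so X∖{W} = {S,E,N}
cl∖int = {E,N}

int(A) = {S}
cl(A)  = {S,E,N}
∂A     = {E,N}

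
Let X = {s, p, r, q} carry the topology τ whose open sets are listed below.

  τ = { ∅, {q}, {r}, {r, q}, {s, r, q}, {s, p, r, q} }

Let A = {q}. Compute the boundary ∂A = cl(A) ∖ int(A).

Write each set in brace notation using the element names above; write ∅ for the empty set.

open subsets of A: ∅, {q}; so int(A) = {q}
closure: X∖int(X∖A) = X∖{r} = {s, p, q}
∂A = {s, p, q} minus {q} = {s, p}

{s, p}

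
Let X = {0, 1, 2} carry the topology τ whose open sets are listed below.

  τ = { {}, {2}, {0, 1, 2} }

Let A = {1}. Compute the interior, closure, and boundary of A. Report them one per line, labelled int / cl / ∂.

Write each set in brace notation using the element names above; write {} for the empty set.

int(A) = {}
cl(A)  = {0, 1}
∂A     = {0, 1}

open subsets of A: {}; so int(A) = {}
closure: X∖int(X∖A) = X∖{2} = {0, 1}
∂A = {0, 1} minus {} = {0, 1}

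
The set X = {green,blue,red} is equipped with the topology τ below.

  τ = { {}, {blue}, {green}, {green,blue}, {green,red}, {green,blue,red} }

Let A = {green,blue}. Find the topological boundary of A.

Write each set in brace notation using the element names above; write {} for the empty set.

{red}

opens ⊆ A: {}, {blue}, {green}, {green,blue}; union → int = {green,blue}
complement {red}; its interior {}; cl(A) = X∖{} = {green,blue,red}
boundary = {green,blue,red} ∖ {green,blue} = {red}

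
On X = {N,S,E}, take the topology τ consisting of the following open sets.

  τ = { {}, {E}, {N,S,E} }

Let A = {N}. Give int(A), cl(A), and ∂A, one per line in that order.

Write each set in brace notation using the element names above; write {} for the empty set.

int(A) = {}
cl(A)  = {N,S}
∂A     = {N,S}

U open, U⊆A: {}. int(A) = ⋃ = {}
X∖A={S,E}, int(X∖A)={E}, hence cl(A)={N,S}
∂A: remove int from cl → {N,S}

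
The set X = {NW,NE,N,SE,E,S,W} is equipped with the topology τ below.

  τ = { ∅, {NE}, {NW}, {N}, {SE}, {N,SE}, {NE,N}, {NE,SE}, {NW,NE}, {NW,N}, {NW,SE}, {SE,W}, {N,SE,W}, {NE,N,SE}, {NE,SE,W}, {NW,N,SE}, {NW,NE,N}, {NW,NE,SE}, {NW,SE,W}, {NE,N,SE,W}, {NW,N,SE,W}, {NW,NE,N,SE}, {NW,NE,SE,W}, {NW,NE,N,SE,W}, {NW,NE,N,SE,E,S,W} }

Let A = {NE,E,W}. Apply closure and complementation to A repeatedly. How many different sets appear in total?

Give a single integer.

8

complement {NW,N,SE,S}; its interior {NW,N,SE}; cl(A) = X∖{NW,N,SE} = {NE,E,S,W}
With k = closure, c = complement:
  1. A     = {NE,E,W}
  2. kA    = {NE,E,S,W}
  3. cA    = {NW,N,SE,S}
  4. ckA   = {NW,N,SE}
  5. kcA   = {NW,N,SE,E,S,W}
  6. ckcA  = {NE}
  7. kckcA = {NE,E,S}
  8. ckckcA = {NW,N,SE,W}
k, c of each give nothing new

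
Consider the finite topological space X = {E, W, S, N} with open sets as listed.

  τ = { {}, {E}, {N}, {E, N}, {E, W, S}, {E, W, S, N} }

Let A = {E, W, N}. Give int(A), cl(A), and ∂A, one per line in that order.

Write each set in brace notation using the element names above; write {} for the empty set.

interior: largest open inside A is {E, N} (from {}, {E}, {N}, {E, N})
cl via duality: int({S}) = {}, so X∖{} = {E, W, S, N}
cl∖int = {W, S}

int(A) = {E, N}
cl(A)  = {E, W, S, N}
∂A     = {W, S}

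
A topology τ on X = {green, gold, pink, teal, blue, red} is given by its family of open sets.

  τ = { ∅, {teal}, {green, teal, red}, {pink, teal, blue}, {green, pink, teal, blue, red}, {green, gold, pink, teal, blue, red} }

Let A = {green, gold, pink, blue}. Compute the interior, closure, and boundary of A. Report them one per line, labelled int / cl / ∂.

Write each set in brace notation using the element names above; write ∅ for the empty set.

int(A) = ∅
cl(A)  = {green, gold, pink, blue, red}
∂A     = {green, gold, pink, blue, red}

open subsets of A: ∅; so int(A) = ∅
closure: X∖int(X∖A) = X∖{teal} = {green, gold, pink, blue, red}
∂A = {green, gold, pink, blue, red} minus ∅ = {green, gold, pink, blue, red}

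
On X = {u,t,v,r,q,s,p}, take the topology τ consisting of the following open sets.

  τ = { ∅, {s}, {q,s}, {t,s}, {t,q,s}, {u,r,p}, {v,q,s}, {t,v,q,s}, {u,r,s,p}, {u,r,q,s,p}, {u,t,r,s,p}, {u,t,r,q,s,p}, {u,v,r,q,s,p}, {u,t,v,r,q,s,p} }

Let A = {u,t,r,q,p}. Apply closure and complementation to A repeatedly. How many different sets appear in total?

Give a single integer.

complement {v,s}; its interior {s}; cl(A) = X∖{s} = {u,t,v,r,q,p}
With k = closure, c = complement:
  1. A     = {u,t,r,q,p}
  2. kA    = {u,t,v,r,q,p}
  3. cA    = {v,s}
  4. ckA   = {s}
  5. kcA   = {t,v,q,s}
  6. ckcA  = {u,r,p}
k, c of each give nothing new

6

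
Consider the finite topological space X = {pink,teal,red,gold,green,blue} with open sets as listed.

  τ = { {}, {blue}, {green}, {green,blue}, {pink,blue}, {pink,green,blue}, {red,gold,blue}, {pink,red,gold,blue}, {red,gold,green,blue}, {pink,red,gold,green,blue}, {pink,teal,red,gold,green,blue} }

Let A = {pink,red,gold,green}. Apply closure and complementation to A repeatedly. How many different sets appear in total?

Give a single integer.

closure: X∖int(X∖A) = X∖{blue} = {pink,teal,red,gold,green}
Let k=closure and c=complement:
  1. A     = {pink,red,gold,green}
  2. kA    = {pink,teal,red,gold,green}
  3. cA    = {teal,blue}
  4. ckA   = {blue}
  5. kcA   = {pink,teal,red,gold,blue}
  6. ckcA  = {green}
  7. kckcA = {teal,green}
  8. ckckcA = {pink,red,gold,blue}
— saturated at 8

8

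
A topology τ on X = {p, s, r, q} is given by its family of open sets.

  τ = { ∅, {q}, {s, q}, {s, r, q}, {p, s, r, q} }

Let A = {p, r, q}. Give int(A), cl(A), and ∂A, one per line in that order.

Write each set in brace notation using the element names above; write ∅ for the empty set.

int(A) = {q}
cl(A)  = {p, s, r, q}
∂A     = {p, s, r}

opens ⊆ A: ∅, {q}; union → int = {q}
complement {s}; its interior ∅; cl(A) = X∖∅ = {p, s, r, q}
boundary = {p, s, r, q} ∖ {q} = {p, s, r}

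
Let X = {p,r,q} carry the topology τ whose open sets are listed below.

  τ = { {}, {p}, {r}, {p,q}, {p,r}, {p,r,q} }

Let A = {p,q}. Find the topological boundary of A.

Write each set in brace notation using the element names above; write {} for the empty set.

interior: largest open inside A is {p,q} (from {}, {p}, {p,q})
cl via duality: int({r}) = {r}, so X∖{r} = {p,q}
cl∖int = {}

{}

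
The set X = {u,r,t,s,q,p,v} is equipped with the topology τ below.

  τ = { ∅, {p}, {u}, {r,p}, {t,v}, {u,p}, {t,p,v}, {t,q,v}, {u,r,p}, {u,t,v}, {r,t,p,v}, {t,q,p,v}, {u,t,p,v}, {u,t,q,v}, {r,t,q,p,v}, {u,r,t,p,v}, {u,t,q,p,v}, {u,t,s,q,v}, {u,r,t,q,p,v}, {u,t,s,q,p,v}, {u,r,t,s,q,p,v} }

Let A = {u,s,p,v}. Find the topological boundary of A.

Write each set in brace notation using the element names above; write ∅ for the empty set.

{r,t,s,q,v}

interior: largest open inside A is {u,p} (from ∅, {p}, {u}, {u,p})
cl via duality: int({r,t,q}) = ∅, so X∖∅ = {u,r,t,s,q,p,v}
cl∖int = {r,t,s,q,v}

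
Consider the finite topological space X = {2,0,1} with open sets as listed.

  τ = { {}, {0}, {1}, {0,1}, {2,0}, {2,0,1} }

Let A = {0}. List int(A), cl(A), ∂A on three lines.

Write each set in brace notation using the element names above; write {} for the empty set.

int(A) = {0}
cl(A)  = {2,0}
∂A     = {2}

open subsets of A: {}, {0}; so int(A) = {0}
closure: X∖int(X∖A) = X∖{1} = {2,0}
∂A = {2,0} minus {0} = {2}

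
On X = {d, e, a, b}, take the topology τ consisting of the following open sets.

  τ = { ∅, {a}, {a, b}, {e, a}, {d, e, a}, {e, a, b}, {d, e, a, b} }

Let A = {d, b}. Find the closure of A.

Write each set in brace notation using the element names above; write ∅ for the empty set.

{d, b}

complement {e, a}; its interior {e, a}; cl(A) = X∖{e, a} = {d, b}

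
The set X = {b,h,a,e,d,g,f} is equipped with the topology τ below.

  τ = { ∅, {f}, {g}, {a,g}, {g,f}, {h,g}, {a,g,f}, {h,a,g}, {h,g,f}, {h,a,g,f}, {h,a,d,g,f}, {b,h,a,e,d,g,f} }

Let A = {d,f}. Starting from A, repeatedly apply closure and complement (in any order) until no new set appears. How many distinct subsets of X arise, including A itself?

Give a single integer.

6

closure: X∖int(X∖A) = X∖{h,a,g} = {b,e,d,f}
Let k=closure and c=complement:
  1. A     = {d,f}
  2. kA    = {b,e,d,f}
  3. cA    = {b,h,a,e,g}
  4. ckA   = {h,a,g}
  5. kcA   = {b,h,a,e,d,g}
  6. ckcA  = {f}
— saturated at 6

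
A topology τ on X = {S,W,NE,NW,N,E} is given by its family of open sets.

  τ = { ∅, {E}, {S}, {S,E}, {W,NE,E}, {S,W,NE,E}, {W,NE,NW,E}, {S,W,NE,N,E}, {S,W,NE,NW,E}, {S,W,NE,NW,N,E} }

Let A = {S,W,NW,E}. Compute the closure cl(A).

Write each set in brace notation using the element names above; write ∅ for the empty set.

X∖A={NE,N}, int(X∖A)=∅, hence cl(A)={S,W,NE,NW,N,E}

{S,W,NE,NW,N,E}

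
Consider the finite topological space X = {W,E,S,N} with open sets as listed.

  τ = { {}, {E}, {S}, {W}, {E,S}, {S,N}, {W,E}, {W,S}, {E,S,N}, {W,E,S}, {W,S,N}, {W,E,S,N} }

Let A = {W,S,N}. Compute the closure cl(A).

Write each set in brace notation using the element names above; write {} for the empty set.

X∖A={E}, int(X∖A)={E}, hence cl(A)={W,S,N}

{W,S,N}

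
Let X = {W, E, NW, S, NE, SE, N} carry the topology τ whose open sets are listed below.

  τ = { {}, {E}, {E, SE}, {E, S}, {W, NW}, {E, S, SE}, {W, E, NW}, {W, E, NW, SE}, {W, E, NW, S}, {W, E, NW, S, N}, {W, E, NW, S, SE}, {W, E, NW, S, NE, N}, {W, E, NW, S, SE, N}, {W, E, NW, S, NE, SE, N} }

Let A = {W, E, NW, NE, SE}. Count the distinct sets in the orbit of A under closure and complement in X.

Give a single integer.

6

complement {S, N}; its interior {}; cl(A) = X∖{} = {W, E, NW, S, NE, SE, N}
With k = closure, c = complement:
  1. A     = {W, E, NW, NE, SE}
  2. kA    = {W, E, NW, S, NE, SE, N}
  3. cA    = {S, N}
  4. ckA   = {}
  5. kcA   = {S, NE, N}
  6. ckcA  = {W, E, NW, SE}
k, c of each give nothing new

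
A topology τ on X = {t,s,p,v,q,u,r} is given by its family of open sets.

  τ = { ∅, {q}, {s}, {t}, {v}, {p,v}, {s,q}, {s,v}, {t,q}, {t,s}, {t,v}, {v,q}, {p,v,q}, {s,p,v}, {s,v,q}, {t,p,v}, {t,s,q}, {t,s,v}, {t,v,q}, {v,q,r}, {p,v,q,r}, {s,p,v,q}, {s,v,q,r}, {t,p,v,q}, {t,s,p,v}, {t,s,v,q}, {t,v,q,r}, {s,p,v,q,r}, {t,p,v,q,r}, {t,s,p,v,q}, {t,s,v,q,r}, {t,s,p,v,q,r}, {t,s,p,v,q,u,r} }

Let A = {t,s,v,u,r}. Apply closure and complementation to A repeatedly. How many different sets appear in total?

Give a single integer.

closure: X∖int(X∖A) = X∖{q} = {t,s,p,v,u,r}
Let k=closure and c=complement:
  1. A     = {t,s,v,u,r}
  2. kA    = {t,s,p,v,u,r}
  3. cA    = {p,q}
  4. ckA   = {q}
  5. kcA   = {p,q,u,r}
  6. kckA  = {q,u,r}
  7. ckcA  = {t,s,v}
  8. ckckA = {t,s,p,v}
— saturated at 8

8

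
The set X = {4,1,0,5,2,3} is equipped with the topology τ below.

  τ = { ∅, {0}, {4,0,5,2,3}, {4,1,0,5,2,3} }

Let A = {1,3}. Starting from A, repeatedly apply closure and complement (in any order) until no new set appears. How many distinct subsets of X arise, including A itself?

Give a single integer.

6

complement {4,0,5,2}; its interior {0}; cl(A) = X∖{0} = {4,1,5,2,3}
With k = closure, c = complement:
  1. A     = {1,3}
  2. kA    = {4,1,5,2,3}
  3. cA    = {4,0,5,2}
  4. ckA   = {0}
  5. kcA   = {4,1,0,5,2,3}
  6. ckcA  = ∅
k, c of each give nothing new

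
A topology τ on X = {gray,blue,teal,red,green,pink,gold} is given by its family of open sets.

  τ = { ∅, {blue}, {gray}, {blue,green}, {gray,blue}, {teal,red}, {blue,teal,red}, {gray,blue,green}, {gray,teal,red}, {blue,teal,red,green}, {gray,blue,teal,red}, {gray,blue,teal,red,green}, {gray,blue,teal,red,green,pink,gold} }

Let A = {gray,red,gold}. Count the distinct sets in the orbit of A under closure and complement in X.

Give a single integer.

10

complement {blue,teal,green,pink}; its interior {blue,green}; cl(A) = X∖{blue,green} = {gray,teal,red,pink,gold}
With k = closure, c = complement:
  1. A     = {gray,red,gold}
  2. kA    = {gray,teal,red,pink,gold}
  3. cA    = {blue,teal,green,pink}
  4. ckA   = {blue,green}
  5. kcA   = {blue,teal,red,green,pink,gold}
  6. kckA  = {blue,green,pink,gold}
  7. ckcA  = {gray}
  8. ckckA = {gray,teal,red}
  9. kckcA = {gray,pink,gold}
  10. ckckcA = {blue,teal,red,green}
k, c of each give nothing new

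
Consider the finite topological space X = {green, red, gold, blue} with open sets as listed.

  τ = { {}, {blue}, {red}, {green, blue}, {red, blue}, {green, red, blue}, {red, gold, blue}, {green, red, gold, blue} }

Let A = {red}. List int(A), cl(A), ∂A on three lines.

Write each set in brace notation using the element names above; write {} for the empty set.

int(A) = {red}
cl(A)  = {red, gold}
∂A     = {gold}

interior: largest open inside A is {red} (from {}, {red})
cl via duality: int({green, gold, blue}) = {green, blue}, so X∖{green, blue} = {red, gold}
cl∖int = {gold}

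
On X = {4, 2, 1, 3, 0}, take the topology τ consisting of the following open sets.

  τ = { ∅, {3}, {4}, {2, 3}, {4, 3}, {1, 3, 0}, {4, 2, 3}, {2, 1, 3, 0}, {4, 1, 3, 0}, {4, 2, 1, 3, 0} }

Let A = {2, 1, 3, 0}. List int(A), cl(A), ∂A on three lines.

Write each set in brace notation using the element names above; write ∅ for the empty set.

opens ⊆ A: ∅, {3}, {2, 3}, {1, 3, 0}, {2, 1, 3, 0}; union → int = {2, 1, 3, 0}
complement {4}; its interior {4}; cl(A) = X∖{4} = {2, 1, 3, 0}
boundary = {2, 1, 3, 0} ∖ {2, 1, 3, 0} = ∅

int(A) = {2, 1, 3, 0}
cl(A)  = {2, 1, 3, 0}
∂A     = ∅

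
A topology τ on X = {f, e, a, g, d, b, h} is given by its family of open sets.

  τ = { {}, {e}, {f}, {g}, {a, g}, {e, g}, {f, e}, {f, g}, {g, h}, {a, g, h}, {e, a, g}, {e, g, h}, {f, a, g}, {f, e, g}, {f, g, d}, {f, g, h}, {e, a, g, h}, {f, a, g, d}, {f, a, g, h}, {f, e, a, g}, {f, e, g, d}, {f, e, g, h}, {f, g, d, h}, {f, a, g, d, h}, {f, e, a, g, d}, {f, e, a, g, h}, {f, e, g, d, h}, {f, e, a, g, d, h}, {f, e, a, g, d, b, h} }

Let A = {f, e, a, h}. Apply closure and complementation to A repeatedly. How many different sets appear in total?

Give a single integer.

8

closure: X∖int(X∖A) = X∖{g} = {f, e, a, d, b, h}
Let k=closure and c=complement:
  1. A     = {f, e, a, h}
  2. kA    = {f, e, a, d, b, h}
  3. cA    = {g, d, b}
  4. ckA   = {g}
  5. kcA   = {a, g, d, b, h}
  6. ckcA  = {f, e}
  7. kckcA = {f, e, d, b}
  8. ckckcA = {a, g, h}
— saturated at 8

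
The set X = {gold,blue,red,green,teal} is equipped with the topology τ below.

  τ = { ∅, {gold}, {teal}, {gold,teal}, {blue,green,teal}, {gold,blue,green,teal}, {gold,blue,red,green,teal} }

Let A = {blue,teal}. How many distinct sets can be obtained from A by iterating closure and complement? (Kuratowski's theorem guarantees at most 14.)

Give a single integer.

8

cl via duality: int({gold,red,green}) = {gold}, so X∖{gold} = {blue,red,green,teal}
Write k for closure, c for complement:
  1. A     = {blue,teal}
  2. kA    = {blue,red,green,teal}
  3. cA    = {gold,red,green}
  4. ckA   = {gold}
  5. kcA   = {gold,blue,red,green}
  6. kckA  = {gold,red}
  7. ckcA  = {teal}
  8. ckckA = {blue,green,teal}
applying k or c yields no new set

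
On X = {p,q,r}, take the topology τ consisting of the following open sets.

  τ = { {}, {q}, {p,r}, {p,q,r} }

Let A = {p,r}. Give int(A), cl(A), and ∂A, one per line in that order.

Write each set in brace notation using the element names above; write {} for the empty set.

opens ⊆ A: {}, {p,r}; union → int = {p,r}
complement {q}; its interior {q}; cl(A) = X∖{q} = {p,r}
boundary = {p,r} ∖ {p,r} = {}

int(A) = {p,r}
cl(A)  = {p,r}
∂A     = {}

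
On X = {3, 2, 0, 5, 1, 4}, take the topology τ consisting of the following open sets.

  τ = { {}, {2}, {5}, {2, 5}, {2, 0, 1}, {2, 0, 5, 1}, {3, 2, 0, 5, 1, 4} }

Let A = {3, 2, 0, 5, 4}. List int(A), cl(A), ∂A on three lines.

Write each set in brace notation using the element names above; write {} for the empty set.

U open, U⊆A: {}, {2}, {5}, {2, 5}. int(A) = ⋃ = {2, 5}
X∖A={1}, int(X∖A)={}, hence cl(A)={3, 2, 0, 5, 1, 4}
∂A: remove int from cl → {3, 0, 1, 4}

int(A) = {2, 5}
cl(A)  = {3, 2, 0, 5, 1, 4}
∂A     = {3, 0, 1, 4}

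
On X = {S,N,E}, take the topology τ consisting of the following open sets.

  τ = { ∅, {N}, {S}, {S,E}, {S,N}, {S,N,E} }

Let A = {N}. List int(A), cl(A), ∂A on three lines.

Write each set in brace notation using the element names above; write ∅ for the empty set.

int(A) = {N}
cl(A)  = {N}
∂A     = ∅

U open, U⊆A: ∅, {N}. int(A) = ⋃ = {N}
X∖A={S,E}, int(X∖A)={S,E}, hence cl(A)={N}
∂A: remove int from cl → ∅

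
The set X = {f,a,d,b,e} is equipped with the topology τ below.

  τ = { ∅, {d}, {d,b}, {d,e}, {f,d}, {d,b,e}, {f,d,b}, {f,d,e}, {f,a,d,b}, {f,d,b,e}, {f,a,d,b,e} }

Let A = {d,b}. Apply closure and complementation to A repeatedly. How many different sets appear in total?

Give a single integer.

X∖A={f,a,e}, int(X∖A)=∅, hence cl(A)={f,a,d,b,e}
Orbit (k=closure, c=complement):
  1. A     = {d,b}
  2. kA    = {f,a,d,b,e}
  3. cA    = {f,a,e}
  4. ckA   = ∅
(closed under both — stop)

4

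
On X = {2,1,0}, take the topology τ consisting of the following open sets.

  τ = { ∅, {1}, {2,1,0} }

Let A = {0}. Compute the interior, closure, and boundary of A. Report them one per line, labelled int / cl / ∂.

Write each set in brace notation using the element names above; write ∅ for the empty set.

int(A) = ∅
cl(A)  = {2,0}
∂A     = {2,0}

opens ⊆ A: ∅; union → int = ∅
complement {2,1}; its interior {1}; cl(A) = X∖{1} = {2,0}
boundary = {2,0} ∖ ∅ = {2,0}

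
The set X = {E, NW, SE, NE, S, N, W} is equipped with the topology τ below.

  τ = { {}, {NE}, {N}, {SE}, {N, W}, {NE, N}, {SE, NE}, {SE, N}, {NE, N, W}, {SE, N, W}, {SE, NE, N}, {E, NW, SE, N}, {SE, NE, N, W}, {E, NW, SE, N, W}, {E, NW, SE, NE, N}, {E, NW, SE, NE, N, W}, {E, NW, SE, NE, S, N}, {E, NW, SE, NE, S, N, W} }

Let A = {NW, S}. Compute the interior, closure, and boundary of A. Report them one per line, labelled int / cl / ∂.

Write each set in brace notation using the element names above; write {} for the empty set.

opens ⊆ A: {}; union → int = {}
complement {E, SE, NE, N, W}; its interior {SE, NE, N, W}; cl(A) = X∖{SE, NE, N, W} = {E, NW, S}
boundary = {E, NW, S} ∖ {} = {E, NW, S}

int(A) = {}
cl(A)  = {E, NW, S}
∂A     = {E, NW, S}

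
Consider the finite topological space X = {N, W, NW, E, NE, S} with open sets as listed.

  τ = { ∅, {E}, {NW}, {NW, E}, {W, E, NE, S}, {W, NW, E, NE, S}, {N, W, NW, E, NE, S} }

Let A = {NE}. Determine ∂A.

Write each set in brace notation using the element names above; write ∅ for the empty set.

{N, W, NE, S}

interior: largest open inside A is ∅ (from ∅)
cl via duality: int({N, W, NW, E, S}) = {NW, E}, so X∖{NW, E} = {N, W, NE, S}
cl∖int = {N, W, NE, S}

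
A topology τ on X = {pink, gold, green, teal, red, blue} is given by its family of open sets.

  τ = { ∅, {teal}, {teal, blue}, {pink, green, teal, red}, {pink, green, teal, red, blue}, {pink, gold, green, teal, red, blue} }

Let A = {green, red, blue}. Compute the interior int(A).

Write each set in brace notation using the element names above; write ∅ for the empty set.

∅

opens ⊆ A: ∅; union → int = ∅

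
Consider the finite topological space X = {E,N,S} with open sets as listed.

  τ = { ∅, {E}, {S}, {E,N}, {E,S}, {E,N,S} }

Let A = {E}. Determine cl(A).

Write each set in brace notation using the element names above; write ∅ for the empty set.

{E,N}

closure: X∖int(X∖A) = X∖{S} = {E,N}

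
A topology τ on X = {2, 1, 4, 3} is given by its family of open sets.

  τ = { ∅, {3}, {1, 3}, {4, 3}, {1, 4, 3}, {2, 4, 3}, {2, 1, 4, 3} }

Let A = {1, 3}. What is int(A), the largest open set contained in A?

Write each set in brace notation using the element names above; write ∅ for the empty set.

{1, 3}

interior: largest open inside A is {1, 3} (from ∅, {3}, {1, 3})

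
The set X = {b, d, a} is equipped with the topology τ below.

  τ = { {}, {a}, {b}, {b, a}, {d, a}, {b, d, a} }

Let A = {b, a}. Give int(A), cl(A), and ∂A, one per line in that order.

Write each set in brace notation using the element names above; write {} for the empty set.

int(A) = {b, a}
cl(A)  = {b, d, a}
∂A     = {d}

open subsets of A: {}, {b}, {a}, {b, a}; so int(A) = {b, a}
closure: X∖int(X∖A) = X∖{} = {b, d, a}
∂A = {b, d, a} minus {b, a} = {d}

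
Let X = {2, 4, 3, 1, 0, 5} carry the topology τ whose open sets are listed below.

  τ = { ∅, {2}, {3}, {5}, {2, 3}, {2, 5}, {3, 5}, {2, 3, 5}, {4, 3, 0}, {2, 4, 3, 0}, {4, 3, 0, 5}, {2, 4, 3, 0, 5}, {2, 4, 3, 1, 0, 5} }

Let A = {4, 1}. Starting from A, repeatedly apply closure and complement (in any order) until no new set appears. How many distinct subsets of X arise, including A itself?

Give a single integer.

6

closure: X∖int(X∖A) = X∖{2, 3, 5} = {4, 1, 0}
Let k=closure and c=complement:
  1. A     = {4, 1}
  2. kA    = {4, 1, 0}
  3. cA    = {2, 3, 0, 5}
  4. ckA   = {2, 3, 5}
  5. kcA   = {2, 4, 3, 1, 0, 5}
  6. ckcA  = ∅
— saturated at 6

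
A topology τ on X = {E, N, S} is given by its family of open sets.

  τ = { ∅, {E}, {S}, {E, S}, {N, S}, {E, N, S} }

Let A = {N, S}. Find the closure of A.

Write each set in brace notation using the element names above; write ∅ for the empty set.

complement {E}; its interior {E}; cl(A) = X∖{E} = {N, S}

{N, S}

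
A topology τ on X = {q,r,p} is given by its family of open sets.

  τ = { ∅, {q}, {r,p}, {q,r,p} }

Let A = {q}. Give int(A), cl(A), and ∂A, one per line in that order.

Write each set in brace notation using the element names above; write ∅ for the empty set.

opens ⊆ A: ∅, {q}; union → int = {q}
complement {r,p}; its interior {r,p}; cl(A) = X∖{r,p} = {q}
boundary = {q} ∖ {q} = ∅

int(A) = {q}
cl(A)  = {q}
∂A     = ∅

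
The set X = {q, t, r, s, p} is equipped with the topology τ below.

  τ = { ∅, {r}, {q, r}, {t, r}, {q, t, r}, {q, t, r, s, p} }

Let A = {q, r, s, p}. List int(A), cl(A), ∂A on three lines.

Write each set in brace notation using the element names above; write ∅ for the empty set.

int(A) = {q, r}
cl(A)  = {q, t, r, s, p}
∂A     = {t, s, p}

interior: largest open inside A is {q, r} (from ∅, {r}, {q, r})
cl via duality: int({t}) = ∅, so X∖∅ = {q, t, r, s, p}
cl∖int = {t, s, p}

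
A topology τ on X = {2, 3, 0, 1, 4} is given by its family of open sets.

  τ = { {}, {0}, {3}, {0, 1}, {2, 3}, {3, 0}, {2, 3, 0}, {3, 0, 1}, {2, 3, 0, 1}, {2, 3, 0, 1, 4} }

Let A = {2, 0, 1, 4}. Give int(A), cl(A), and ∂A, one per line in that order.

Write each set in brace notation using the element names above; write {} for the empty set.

opens ⊆ A: {}, {0}, {0, 1}; union → int = {0, 1}
complement {3}; its interior {3}; cl(A) = X∖{3} = {2, 0, 1, 4}
boundary = {2, 0, 1, 4} ∖ {0, 1} = {2, 4}

int(A) = {0, 1}
cl(A)  = {2, 0, 1, 4}
∂A     = {2, 4}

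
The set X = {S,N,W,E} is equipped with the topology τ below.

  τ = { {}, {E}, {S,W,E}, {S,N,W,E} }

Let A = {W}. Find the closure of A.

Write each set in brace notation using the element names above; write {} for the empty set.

{S,N,W}

closure: X∖int(X∖A) = X∖{E} = {S,N,W}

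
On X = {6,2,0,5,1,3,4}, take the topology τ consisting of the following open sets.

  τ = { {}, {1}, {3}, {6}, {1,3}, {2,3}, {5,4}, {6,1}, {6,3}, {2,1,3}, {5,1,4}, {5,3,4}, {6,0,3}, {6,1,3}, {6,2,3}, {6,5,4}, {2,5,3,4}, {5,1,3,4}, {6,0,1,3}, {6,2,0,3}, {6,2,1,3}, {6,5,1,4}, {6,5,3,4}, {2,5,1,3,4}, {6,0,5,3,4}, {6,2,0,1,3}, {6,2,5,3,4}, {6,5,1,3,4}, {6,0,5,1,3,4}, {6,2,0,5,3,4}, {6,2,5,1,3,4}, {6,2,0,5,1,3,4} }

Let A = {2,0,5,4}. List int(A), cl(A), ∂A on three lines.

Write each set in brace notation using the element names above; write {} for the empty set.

opens ⊆ A: {}, {5,4}; union → int = {5,4}
complement {6,1,3}; its interior {6,1,3}; cl(A) = X∖{6,1,3} = {2,0,5,4}
boundary = {2,0,5,4} ∖ {5,4} = {2,0}

int(A) = {5,4}
cl(A)  = {2,0,5,4}
∂A     = {2,0}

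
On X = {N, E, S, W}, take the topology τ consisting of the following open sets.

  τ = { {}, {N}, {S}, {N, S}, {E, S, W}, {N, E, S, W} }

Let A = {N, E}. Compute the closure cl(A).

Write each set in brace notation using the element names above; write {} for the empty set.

complement {S, W}; its interior {S}; cl(A) = X∖{S} = {N, E, W}

{N, E, W}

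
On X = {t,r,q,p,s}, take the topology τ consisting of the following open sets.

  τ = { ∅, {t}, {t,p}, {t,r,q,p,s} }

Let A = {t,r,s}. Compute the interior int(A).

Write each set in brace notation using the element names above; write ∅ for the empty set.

U open, U⊆A: ∅, {t}. int(A) = ⋃ = {t}

{t}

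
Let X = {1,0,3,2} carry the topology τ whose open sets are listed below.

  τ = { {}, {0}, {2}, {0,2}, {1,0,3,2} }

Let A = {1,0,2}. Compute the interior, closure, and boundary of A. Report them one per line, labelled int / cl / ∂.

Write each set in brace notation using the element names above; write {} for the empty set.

opens ⊆ A: {}, {2}, {0}, {0,2}; union → int = {0,2}
complement {3}; its interior {}; cl(A) = X∖{} = {1,0,3,2}
boundary = {1,0,3,2} ∖ {0,2} = {1,3}

int(A) = {0,2}
cl(A)  = {1,0,3,2}
∂A     = {1,3}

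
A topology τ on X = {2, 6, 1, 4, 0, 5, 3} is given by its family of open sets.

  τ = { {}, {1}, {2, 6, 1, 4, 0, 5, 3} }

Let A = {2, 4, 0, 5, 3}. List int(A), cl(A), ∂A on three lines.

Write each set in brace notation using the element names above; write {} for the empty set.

int(A) = {}
cl(A)  = {2, 6, 4, 0, 5, 3}
∂A     = {2, 6, 4, 0, 5, 3}

interior: largest open inside A is {} (from {})
cl via duality: int({6, 1}) = {1}, so X∖{1} = {2, 6, 4, 0, 5, 3}
cl∖int = {2, 6, 4, 0, 5, 3}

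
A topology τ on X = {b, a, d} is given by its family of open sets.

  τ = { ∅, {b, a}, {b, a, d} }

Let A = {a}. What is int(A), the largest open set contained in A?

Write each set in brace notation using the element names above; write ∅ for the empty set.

U open, U⊆A: ∅. int(A) = ⋃ = ∅

∅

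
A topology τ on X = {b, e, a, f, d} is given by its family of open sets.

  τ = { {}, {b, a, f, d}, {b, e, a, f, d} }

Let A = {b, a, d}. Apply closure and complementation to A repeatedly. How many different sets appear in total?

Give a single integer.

4

complement {e, f}; its interior {}; cl(A) = X∖{} = {b, e, a, f, d}
With k = closure, c = complement:
  1. A     = {b, a, d}
  2. kA    = {b, e, a, f, d}
  3. cA    = {e, f}
  4. ckA   = {}
k, c of each give nothing new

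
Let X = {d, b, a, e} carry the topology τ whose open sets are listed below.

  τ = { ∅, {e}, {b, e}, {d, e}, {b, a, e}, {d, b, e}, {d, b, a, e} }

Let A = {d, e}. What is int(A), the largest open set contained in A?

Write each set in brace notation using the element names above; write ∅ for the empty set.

interior: largest open inside A is {d, e} (from ∅, {e}, {d, e})

{d, e}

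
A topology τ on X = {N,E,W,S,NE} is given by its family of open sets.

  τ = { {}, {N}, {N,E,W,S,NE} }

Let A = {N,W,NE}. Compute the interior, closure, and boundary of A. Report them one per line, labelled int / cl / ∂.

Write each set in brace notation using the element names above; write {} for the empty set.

interior: largest open inside A is {N} (from {}, {N})
cl via duality: int({E,S}) = {}, so X∖{} = {N,E,W,S,NE}
cl∖int = {E,W,S,NE}

int(A) = {N}
cl(A)  = {N,E,W,S,NE}
∂A     = {E,W,S,NE}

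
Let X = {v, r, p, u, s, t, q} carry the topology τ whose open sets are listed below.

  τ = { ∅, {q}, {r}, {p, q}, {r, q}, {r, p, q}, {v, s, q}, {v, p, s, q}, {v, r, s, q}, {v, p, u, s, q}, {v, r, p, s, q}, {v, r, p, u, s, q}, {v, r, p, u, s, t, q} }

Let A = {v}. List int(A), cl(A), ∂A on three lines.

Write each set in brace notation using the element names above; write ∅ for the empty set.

int(A) = ∅
cl(A)  = {v, u, s, t}
∂A     = {v, u, s, t}

open subsets of A: ∅; so int(A) = ∅
closure: X∖int(X∖A) = X∖{r, p, q} = {v, u, s, t}
∂A = {v, u, s, t} minus ∅ = {v, u, s, t}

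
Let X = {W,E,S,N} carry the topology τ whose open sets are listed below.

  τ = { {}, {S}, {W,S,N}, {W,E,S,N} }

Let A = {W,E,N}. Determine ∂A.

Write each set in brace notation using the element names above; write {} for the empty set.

U open, U⊆A: {}. int(A) = ⋃ = {}
X∖A={S}, int(X∖A)={S}, hence cl(A)={W,E,N}
∂A: remove int from cl → {W,E,N}

{W,E,N}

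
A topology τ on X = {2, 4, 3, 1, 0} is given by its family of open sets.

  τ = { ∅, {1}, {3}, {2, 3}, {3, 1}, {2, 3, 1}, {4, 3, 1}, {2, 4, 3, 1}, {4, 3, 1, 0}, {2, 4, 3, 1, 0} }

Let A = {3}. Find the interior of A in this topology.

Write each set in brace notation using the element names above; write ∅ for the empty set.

open subsets of A: ∅, {3}; so int(A) = {3}

{3}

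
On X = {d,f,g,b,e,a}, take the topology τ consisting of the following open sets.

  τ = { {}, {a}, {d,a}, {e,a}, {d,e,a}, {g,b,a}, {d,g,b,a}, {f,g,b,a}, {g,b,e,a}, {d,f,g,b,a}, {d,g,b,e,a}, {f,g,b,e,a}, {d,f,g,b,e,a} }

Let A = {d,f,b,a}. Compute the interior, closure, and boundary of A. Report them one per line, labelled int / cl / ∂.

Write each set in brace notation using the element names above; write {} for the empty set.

interior: largest open inside A is {d,a} (from {}, {a}, {d,a})
cl via duality: int({g,e}) = {}, so X∖{} = {d,f,g,b,e,a}
cl∖int = {f,g,b,e}

int(A) = {d,a}
cl(A)  = {d,f,g,b,e,a}
∂A     = {f,g,b,e}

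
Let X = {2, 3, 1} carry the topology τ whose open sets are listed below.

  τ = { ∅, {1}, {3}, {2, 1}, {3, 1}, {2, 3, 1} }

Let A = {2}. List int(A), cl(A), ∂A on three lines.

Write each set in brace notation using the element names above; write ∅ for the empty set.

int(A) = ∅
cl(A)  = {2}
∂A     = {2}

U open, U⊆A: ∅. int(A) = ⋃ = ∅
X∖A={3, 1}, int(X∖A)={3, 1}, hence cl(A)={2}
∂A: remove int from cl → {2}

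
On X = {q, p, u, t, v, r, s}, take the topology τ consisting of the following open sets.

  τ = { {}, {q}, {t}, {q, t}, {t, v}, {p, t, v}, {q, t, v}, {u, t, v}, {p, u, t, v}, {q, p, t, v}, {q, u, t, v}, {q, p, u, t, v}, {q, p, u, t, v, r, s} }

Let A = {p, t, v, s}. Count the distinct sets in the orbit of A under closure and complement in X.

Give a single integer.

8

closure: X∖int(X∖A) = X∖{q} = {p, u, t, v, r, s}
Let k=closure and c=complement:
  1. A     = {p, t, v, s}
  2. kA    = {p, u, t, v, r, s}
  3. cA    = {q, u, r}
  4. ckA   = {q}
  5. kcA   = {q, u, r, s}
  6. kckA  = {q, r, s}
  7. ckcA  = {p, t, v}
  8. ckckA = {p, u, t, v}
— saturated at 8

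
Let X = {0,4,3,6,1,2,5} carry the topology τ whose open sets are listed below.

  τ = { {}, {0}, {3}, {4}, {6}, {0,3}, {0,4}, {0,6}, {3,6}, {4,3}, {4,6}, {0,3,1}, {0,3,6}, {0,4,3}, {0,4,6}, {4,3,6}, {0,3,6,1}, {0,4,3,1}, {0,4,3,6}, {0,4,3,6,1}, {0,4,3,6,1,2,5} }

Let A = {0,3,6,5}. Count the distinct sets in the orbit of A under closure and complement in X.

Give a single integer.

closure: X∖int(X∖A) = X∖{4} = {0,3,6,1,2,5}
Let k=closure and c=complement:
  1. A     = {0,3,6,5}
  2. kA    = {0,3,6,1,2,5}
  3. cA    = {4,1,2}
  4. ckA   = {4}
  5. kcA   = {4,1,2,5}
  6. kckA  = {4,2,5}
  7. ckcA  = {0,3,6}
  8. ckckA = {0,3,6,1}
— saturated at 8

8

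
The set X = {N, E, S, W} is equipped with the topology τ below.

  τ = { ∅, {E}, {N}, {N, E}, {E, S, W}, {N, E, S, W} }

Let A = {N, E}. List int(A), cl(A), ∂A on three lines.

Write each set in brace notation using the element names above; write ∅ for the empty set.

interior: largest open inside A is {N, E} (from ∅, {E}, {N}, {N, E})
cl via duality: int({S, W}) = ∅, so X∖∅ = {N, E, S, W}
cl∖int = {S, W}

int(A) = {N, E}
cl(A)  = {N, E, S, W}
∂A     = {S, W}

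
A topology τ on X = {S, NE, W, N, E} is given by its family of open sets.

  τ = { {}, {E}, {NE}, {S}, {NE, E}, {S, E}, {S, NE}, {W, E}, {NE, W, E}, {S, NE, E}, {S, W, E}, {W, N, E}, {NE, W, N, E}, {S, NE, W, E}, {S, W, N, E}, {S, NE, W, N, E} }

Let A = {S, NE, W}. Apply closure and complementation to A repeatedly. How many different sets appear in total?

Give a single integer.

X∖A={N, E}, int(X∖A)={E}, hence cl(A)={S, NE, W, N}
Orbit (k=closure, c=complement):
  1. A     = {S, NE, W}
  2. kA    = {S, NE, W, N}
  3. cA    = {N, E}
  4. ckA   = {E}
  5. kcA   = {W, N, E}
  6. ckcA  = {S, NE}
(closed under both — stop)

6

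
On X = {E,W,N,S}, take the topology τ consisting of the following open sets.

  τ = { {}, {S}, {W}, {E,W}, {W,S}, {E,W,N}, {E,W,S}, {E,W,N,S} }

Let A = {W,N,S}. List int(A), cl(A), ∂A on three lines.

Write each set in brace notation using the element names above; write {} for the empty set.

interior: largest open inside A is {W,S} (from {}, {S}, {W}, {W,S})
cl via duality: int({E}) = {}, so X∖{} = {E,W,N,S}
cl∖int = {E,N}

int(A) = {W,S}
cl(A)  = {E,W,N,S}
∂A     = {E,N}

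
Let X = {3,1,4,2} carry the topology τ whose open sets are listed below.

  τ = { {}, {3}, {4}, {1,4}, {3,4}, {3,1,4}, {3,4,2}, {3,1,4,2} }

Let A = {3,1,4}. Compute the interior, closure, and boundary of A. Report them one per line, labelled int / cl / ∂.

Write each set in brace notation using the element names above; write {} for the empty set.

U open, U⊆A: {}, {4}, {3}, {3,4}, {1,4}, {3,1,4}. int(A) = ⋃ = {3,1,4}
X∖A={2}, int(X∖A)={}, hence cl(A)={3,1,4,2}
∂A: remove int from cl → {2}

int(A) = {3,1,4}
cl(A)  = {3,1,4,2}
∂A     = {2}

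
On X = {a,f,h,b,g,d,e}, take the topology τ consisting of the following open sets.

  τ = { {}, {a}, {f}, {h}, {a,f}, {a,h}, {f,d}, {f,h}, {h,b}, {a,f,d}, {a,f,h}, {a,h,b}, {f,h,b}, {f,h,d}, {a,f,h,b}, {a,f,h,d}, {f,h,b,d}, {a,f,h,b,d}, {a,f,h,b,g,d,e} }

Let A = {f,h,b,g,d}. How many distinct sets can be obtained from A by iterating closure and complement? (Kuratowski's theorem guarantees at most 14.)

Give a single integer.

closure: X∖int(X∖A) = X∖{a} = {f,h,b,g,d,e}
Let k=closure and c=complement:
  1. A     = {f,h,b,g,d}
  2. kA    = {f,h,b,g,d,e}
  3. cA    = {a,e}
  4. ckA   = {a}
  5. kcA   = {a,g,e}
  6. ckcA  = {f,h,b,d}
— saturated at 6

6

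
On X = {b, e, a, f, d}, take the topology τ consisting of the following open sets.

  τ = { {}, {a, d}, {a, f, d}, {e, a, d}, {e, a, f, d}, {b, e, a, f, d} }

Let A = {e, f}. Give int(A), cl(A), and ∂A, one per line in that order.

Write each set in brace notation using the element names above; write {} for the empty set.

int(A) = {}
cl(A)  = {b, e, f}
∂A     = {b, e, f}

opens ⊆ A: {}; union → int = {}
complement {b, a, d}; its interior {a, d}; cl(A) = X∖{a, d} = {b, e, f}
boundary = {b, e, f} ∖ {} = {b, e, f}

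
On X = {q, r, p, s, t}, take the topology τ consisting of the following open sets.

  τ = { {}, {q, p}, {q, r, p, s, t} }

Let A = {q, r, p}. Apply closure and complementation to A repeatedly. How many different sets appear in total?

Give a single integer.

6

X∖A={s, t}, int(X∖A)={}, hence cl(A)={q, r, p, s, t}
Orbit (k=closure, c=complement):
  1. A     = {q, r, p}
  2. kA    = {q, r, p, s, t}
  3. cA    = {s, t}
  4. ckA   = {}
  5. kcA   = {r, s, t}
  6. ckcA  = {q, p}
(closed under both — stop)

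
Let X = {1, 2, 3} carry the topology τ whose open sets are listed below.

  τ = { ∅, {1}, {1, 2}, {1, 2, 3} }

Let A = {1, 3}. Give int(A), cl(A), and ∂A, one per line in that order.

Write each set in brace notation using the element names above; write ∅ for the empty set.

open subsets of A: ∅, {1}; so int(A) = {1}
closure: X∖int(X∖A) = X∖∅ = {1, 2, 3}
∂A = {1, 2, 3} minus {1} = {2, 3}

int(A) = {1}
cl(A)  = {1, 2, 3}
∂A     = {2, 3}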